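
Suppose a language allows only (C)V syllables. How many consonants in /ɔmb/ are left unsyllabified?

The consonants /m/, /b/ cannot be parsed into a legal (C)V syllable (no codas are permitted; onsets are limited to one consonant).

2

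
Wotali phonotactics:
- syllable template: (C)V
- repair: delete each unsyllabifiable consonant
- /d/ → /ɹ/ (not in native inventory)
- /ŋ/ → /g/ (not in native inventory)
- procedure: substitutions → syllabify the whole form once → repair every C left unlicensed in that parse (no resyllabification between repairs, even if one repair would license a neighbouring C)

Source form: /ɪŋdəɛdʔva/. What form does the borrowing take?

Substitution: /ŋ/ → /g/, /d/ → /ɹ/, giving /ɪgɹəɛɹʔva/.
The consonants /g/, /ɹ/, /ʔ/ cannot be parsed into a legal (C)V syllable (no codas are permitted; onsets are limited to one consonant).
Deletion applies to /g/, /ɹ/, /ʔ/.

ɪɹəɛva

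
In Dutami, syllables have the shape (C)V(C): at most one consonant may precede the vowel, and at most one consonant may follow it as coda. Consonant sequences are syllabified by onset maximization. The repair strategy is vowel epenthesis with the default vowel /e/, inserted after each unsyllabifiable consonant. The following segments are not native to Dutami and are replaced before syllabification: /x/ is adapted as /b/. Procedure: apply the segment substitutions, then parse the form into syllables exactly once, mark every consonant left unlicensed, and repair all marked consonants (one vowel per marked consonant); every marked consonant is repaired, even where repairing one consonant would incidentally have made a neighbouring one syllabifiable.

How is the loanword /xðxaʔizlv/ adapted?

Substitution: /x/ → /b/, giving /bðbaʔizlv/.
The consonants /b/, /ð/, /l/, /v/ cannot be parsed into a legal (C)V(C) syllable (at most one coda consonant is licensed; onsets are limited to one consonant).
Inserting the epenthetic vowel yields /b/ → /be/, /ð/ → /ðe/, /l/ → /le/, /v/ → /ve/.

beðebaʔizleve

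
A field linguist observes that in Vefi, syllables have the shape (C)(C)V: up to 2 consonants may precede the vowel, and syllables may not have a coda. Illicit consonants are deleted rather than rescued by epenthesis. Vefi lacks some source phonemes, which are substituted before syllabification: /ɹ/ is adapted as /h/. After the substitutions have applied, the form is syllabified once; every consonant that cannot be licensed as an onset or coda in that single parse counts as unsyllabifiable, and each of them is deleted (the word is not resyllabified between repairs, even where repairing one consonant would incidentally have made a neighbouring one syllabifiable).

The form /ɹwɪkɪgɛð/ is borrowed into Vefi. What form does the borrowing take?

hwɪkɪgɛ

Substitution: /ɹ/ → /h/, giving /hwɪkɪgɛð/.
Under (C)(C)V, the unsyllabifiable consonants are /ð/ (no codas are permitted; onsets may contain at most 2 consonants).
Deletion applies to /ð/.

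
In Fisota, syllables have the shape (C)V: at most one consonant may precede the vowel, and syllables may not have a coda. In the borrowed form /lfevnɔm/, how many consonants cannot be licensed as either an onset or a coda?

3

The consonants /l/, /v/, /m/ cannot be parsed into a legal (C)V syllable (no codas are permitted; onsets are limited to one consonant).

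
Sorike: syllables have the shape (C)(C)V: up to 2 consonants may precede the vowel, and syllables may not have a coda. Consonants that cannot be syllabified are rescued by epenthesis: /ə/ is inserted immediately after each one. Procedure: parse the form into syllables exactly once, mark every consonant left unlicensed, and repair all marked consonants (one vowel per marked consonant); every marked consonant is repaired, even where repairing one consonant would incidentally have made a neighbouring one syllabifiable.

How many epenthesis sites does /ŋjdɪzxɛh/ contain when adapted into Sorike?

2

The unsyllabifiable consonants are /ŋ/, /h/; each receives one epenthetic vowel.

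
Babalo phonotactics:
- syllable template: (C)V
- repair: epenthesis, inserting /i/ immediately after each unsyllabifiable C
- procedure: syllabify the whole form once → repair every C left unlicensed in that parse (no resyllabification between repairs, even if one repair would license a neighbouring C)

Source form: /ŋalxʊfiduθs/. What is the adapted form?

Syllabifying with onset maximization leaves /l/, /θ/, /s/ stranded (no codas are permitted; onsets are limited to one consonant).
Inserting the epenthetic vowel yields /l/ → /li/, /θ/ → /θi/, /s/ → /si/.

ŋalixʊfiduθisi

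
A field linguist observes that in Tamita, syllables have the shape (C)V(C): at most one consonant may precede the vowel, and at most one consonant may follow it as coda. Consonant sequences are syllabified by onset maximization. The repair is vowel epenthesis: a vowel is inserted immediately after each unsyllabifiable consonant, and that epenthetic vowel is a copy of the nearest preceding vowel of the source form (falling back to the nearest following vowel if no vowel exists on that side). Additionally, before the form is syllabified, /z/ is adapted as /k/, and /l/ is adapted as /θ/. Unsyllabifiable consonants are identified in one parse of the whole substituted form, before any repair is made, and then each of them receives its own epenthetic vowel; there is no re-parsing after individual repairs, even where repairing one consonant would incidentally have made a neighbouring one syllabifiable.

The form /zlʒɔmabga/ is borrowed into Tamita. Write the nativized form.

Substitution: /z/ → /k/, /l/ → /θ/, giving /kθʒɔmabga/.
The consonants /k/, /θ/ cannot be parsed into a legal (C)V(C) syllable (at most one coda consonant is licensed; onsets are limited to one consonant).
Each unlicensed consonant becomes the onset of a new syllable: /k/ → /kɔ/, /θ/ → /θɔ/.

kɔθɔʒɔmabga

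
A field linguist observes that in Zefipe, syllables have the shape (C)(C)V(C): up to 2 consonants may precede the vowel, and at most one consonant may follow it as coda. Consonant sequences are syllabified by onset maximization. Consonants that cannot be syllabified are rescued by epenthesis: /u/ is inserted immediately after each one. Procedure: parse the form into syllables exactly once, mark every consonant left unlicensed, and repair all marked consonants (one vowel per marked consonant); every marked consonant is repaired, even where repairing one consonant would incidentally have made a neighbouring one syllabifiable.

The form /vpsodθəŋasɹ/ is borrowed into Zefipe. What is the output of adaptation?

Syllabifying with onset maximization leaves /v/, /ɹ/ stranded (at most one coda consonant is licensed; onsets may contain at most 2 consonants).
Epenthesis after each stranded consonant: /v/ → /vu/, /ɹ/ → /ɹu/.

vupsodθəŋasɹu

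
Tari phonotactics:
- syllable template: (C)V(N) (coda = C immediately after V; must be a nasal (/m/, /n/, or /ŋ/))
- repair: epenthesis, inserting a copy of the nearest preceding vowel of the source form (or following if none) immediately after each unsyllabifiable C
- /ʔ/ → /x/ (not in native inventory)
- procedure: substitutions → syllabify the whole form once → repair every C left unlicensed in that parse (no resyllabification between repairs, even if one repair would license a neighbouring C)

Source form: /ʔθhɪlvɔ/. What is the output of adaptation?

Substitution: /ʔ/ → /x/, giving /xθhɪlvɔ/.
Under (C)V(N), the unsyllabifiable consonants are /x/, /θ/, /l/ (only a nasal (/m/, /n/, or /ŋ/) is licensed in coda position; onsets are limited to one consonant).
Each unlicensed consonant becomes the onset of a new syllable: /x/ → /xɪ/, /θ/ → /θɪ/, /l/ → /lɪ/.

xɪθɪhɪlɪvɔ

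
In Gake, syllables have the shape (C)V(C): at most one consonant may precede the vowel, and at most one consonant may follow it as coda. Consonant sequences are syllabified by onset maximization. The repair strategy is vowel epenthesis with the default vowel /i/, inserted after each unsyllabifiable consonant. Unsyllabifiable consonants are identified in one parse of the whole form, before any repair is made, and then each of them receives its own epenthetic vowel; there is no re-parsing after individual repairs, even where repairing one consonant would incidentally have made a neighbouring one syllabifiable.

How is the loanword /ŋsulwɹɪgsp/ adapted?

The consonants /ŋ/, /w/, /s/, /p/ cannot be parsed into a legal (C)V(C) syllable (at most one coda consonant is licensed; onsets are limited to one consonant).
Epenthesis after each stranded consonant: /ŋ/ → /ŋi/, /w/ → /wi/, /s/ → /si/, /p/ → /pi/.

ŋisulwiɹɪgsipi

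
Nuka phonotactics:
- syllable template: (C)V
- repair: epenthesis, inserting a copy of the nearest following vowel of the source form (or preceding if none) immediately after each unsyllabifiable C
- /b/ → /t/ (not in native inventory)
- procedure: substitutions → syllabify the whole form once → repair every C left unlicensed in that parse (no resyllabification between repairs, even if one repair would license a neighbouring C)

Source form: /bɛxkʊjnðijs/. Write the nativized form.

tɛxʊkʊjiniðijisi

Substitution: /b/ → /t/, giving /tɛxkʊjnðijs/.
Under (C)V, the unsyllabifiable consonants are /x/, /j/, /n/, /j/, /s/ (no codas are permitted; onsets are limited to one consonant).
Inserting the epenthetic vowel yields /x/ → /xʊ/, /j/ → /ji/, /n/ → /ni/, /j/ → /ji/, /s/ → /si/.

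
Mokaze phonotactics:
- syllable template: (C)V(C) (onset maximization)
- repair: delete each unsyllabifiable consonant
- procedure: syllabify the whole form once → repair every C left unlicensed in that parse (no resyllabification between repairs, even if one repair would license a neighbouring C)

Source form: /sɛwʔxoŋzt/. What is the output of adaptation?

sɛwxoŋ

Under (C)V(C), the unsyllabifiable consonants are /ʔ/, /z/, /t/ (at most one coda consonant is licensed; onsets are limited to one consonant).
Deleting the stranded consonants removes /ʔ/, /z/, /t/.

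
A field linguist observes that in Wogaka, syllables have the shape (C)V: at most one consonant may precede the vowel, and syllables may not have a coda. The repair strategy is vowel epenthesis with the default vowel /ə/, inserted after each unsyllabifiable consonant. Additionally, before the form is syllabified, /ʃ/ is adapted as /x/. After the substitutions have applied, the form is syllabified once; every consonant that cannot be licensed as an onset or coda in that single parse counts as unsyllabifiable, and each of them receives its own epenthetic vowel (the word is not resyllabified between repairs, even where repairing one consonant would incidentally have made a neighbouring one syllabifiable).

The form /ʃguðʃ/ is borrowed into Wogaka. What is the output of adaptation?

Substitution: /ʃ/ → /x/, giving /xguðx/.
The consonants /x/, /ð/, /x/ cannot be parsed into a legal (C)V syllable (no codas are permitted; onsets are limited to one consonant).
Each unlicensed consonant becomes the onset of a new syllable: /x/ → /xə/, /ð/ → /ðə/, /x/ → /xə/.

xəguðəxə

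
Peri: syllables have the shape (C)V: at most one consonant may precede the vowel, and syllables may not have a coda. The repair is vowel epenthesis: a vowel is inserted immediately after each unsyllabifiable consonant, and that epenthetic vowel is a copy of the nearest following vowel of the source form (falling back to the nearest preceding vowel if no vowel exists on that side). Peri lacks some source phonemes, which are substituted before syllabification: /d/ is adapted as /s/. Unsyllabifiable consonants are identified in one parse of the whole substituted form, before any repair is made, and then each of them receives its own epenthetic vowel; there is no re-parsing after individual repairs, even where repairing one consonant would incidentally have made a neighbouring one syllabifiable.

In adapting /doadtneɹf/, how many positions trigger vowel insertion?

4

After substitution the input is /soastneɹf/.
The unsyllabifiable consonants are /s/, /t/, /ɹ/, /f/; each receives one epenthetic vowel.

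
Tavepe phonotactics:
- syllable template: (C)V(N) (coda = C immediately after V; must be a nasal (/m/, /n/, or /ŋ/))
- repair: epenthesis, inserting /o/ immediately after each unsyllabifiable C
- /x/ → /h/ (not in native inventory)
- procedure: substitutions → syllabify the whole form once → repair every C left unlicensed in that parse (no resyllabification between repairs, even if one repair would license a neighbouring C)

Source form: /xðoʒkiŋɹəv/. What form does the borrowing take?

hoðoʒokiŋɹəvo

Substitution: /x/ → /h/, giving /hðoʒkiŋɹəv/.
Syllabifying with onset maximization leaves /h/, /ʒ/, /v/ stranded (only a nasal (/m/, /n/, or /ŋ/) is licensed in coda position; onsets are limited to one consonant).
Each unlicensed consonant becomes the onset of a new syllable: /h/ → /ho/, /ʒ/ → /ʒo/, /v/ → /vo/.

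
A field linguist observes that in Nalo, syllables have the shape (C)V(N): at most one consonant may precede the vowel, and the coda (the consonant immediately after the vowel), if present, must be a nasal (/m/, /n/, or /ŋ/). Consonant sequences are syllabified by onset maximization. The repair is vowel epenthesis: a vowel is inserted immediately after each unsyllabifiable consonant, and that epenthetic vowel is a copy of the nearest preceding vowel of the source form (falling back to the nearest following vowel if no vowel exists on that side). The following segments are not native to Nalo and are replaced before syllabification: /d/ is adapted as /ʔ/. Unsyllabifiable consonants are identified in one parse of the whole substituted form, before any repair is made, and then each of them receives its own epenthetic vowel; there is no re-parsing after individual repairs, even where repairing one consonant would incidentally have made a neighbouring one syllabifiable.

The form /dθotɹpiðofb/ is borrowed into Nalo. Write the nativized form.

Substitution: /d/ → /ʔ/, giving /ʔθotɹpiðofb/.
Syllabifying with onset maximization leaves /ʔ/, /t/, /ɹ/, /f/, /b/ stranded (only a nasal (/m/, /n/, or /ŋ/) is licensed in coda position; onsets are limited to one consonant).
Each unlicensed consonant becomes the onset of a new syllable: /ʔ/ → /ʔo/, /t/ → /to/, /ɹ/ → /ɹo/, /f/ → /fo/, /b/ → /bo/.

ʔoθotoɹopiðofobo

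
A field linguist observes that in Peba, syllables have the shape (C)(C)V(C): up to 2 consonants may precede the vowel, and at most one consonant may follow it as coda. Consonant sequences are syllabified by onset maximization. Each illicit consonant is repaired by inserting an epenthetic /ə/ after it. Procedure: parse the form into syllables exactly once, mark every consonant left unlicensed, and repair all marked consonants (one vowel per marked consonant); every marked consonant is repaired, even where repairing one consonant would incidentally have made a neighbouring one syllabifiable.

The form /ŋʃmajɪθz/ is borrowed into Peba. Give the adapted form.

ŋəʃmajɪθzə

The consonants /ŋ/, /z/ cannot be parsed into a legal (C)(C)V(C) syllable (at most one coda consonant is licensed; onsets may contain at most 2 consonants).
Epenthesis after each stranded consonant: /ŋ/ → /ŋə/, /z/ → /zə/.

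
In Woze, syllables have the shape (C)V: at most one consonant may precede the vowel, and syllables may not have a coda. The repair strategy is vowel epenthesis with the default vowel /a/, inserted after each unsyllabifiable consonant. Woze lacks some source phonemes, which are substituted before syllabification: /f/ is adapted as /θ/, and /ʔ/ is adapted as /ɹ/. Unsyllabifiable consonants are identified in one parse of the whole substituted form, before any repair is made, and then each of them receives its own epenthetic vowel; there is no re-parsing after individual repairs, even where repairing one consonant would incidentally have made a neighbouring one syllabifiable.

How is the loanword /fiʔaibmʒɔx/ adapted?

θiɹaibamaʒɔxa

Substitution: /f/ → /θ/, /ʔ/ → /ɹ/, giving /θiɹaibmʒɔx/.
The consonants /b/, /m/, /x/ cannot be parsed into a legal (C)V syllable (no codas are permitted; onsets are limited to one consonant).
Epenthesis after each stranded consonant: /b/ → /ba/, /m/ → /ma/, /x/ → /xa/.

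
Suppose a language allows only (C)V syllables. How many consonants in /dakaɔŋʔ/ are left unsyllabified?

2

The consonants /ŋ/, /ʔ/ cannot be parsed into a legal (C)V syllable (no codas are permitted; onsets are limited to one consonant).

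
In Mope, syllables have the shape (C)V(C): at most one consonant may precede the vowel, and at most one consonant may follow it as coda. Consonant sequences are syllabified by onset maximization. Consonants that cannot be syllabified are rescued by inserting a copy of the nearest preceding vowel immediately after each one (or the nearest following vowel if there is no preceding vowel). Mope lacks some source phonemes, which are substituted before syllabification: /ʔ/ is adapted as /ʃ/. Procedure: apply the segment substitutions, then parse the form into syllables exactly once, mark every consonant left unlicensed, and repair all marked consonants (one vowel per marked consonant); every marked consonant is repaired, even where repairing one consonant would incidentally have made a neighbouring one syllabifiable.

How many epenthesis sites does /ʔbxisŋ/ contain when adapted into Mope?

3

After substitution the input is /ʃbxisŋ/.
The unsyllabifiable consonants are /ʃ/, /b/, /ŋ/; each receives one epenthetic vowel.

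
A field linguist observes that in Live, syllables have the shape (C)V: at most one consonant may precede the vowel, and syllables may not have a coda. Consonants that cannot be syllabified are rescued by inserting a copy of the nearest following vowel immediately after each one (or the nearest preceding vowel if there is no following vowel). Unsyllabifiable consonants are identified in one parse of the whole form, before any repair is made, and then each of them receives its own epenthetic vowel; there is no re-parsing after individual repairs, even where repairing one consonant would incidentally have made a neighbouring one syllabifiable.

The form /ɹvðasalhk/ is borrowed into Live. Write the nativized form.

The consonants /ɹ/, /v/, /l/, /h/, /k/ cannot be parsed into a legal (C)V syllable (no codas are permitted; onsets are limited to one consonant).
Epenthesis after each stranded consonant: /ɹ/ → /ɹa/, /v/ → /va/, /l/ → /la/, /h/ → /ha/, /k/ → /ka/.

ɹavaðasalahaka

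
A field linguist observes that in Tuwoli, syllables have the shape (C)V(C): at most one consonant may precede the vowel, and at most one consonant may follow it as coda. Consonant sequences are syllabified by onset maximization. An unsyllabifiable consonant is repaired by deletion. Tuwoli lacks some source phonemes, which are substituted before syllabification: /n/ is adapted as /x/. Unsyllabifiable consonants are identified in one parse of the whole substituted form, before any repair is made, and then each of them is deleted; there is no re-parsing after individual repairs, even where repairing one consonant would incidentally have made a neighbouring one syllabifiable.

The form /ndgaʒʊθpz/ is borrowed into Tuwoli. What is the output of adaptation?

Substitution: /n/ → /x/, giving /xdgaʒʊθpz/.
Under (C)V(C), the unsyllabifiable consonants are /x/, /d/, /p/, /z/ (at most one coda consonant is licensed; onsets are limited to one consonant).
Deleting the stranded consonants removes /x/, /d/, /p/, /z/.

gaʒʊθ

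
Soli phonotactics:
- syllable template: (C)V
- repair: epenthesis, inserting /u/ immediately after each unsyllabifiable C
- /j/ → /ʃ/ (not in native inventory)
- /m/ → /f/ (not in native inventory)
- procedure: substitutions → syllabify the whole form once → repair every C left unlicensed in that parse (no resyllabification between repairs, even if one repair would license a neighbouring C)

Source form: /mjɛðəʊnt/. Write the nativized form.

fuʃɛðəʊnutu

Substitution: /m/ → /f/, /j/ → /ʃ/, giving /fʃɛðəʊnt/.
Under (C)V, the unsyllabifiable consonants are /f/, /n/, /t/ (no codas are permitted; onsets are limited to one consonant).
Inserting the epenthetic vowel yields /f/ → /fu/, /n/ → /nu/, /t/ → /tu/.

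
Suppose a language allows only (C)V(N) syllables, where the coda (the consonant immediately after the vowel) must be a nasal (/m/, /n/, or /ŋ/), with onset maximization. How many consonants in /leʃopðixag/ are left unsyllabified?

The consonants /p/, /g/ cannot be parsed into a legal (C)V(N) syllable (only a nasal (/m/, /n/, or /ŋ/) is licensed in coda position; onsets are limited to one consonant).

2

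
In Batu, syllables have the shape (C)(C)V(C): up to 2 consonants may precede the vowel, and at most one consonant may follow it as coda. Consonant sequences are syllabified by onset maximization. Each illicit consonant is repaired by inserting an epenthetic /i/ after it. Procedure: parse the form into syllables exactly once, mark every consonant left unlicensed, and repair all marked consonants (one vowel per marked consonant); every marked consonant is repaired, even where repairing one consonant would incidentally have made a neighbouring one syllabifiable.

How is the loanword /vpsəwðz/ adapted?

The consonants /v/, /ð/, /z/ cannot be parsed into a legal (C)(C)V(C) syllable (at most one coda consonant is licensed; onsets may contain at most 2 consonants).
Inserting the epenthetic vowel yields /v/ → /vi/, /ð/ → /ði/, /z/ → /zi/.

vipsəwðizi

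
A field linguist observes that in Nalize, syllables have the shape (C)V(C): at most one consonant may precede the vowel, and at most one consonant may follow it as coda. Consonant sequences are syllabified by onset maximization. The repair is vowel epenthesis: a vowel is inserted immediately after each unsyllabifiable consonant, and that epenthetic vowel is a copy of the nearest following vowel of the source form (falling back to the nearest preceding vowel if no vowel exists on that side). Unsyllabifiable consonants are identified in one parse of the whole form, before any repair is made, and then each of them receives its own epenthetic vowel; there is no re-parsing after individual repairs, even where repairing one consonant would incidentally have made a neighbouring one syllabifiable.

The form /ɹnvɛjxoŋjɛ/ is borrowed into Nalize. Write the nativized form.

Syllabifying with onset maximization leaves /ɹ/, /n/ stranded (at most one coda consonant is licensed; onsets are limited to one consonant).
Inserting the epenthetic vowel yields /ɹ/ → /ɹɛ/, /n/ → /nɛ/.

ɹɛnɛvɛjxoŋjɛ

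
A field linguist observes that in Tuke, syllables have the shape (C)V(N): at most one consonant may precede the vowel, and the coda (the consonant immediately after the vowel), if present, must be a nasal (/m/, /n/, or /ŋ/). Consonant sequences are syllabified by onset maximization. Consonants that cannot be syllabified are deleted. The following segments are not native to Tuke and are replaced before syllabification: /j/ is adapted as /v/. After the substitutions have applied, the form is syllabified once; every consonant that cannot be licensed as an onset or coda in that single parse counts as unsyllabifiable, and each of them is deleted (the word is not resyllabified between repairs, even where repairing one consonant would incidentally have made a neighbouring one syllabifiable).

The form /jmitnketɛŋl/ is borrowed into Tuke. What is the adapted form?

Substitution: /j/ → /v/, giving /vmitnketɛŋl/.
The consonants /v/, /t/, /n/, /l/ cannot be parsed into a legal (C)V(N) syllable (only a nasal (/m/, /n/, or /ŋ/) is licensed in coda position; onsets are limited to one consonant).
Deleting the stranded consonants removes /v/, /t/, /n/, /l/.

miketɛŋ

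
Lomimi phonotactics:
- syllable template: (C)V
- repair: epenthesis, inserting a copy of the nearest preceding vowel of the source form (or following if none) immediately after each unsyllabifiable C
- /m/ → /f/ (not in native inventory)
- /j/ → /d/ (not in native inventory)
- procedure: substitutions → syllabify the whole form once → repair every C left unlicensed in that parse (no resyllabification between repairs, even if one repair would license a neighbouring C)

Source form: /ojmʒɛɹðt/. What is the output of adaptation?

odofoʒɛɹɛðɛtɛ

Substitution: /j/ → /d/, /m/ → /f/, giving /odfʒɛɹðt/.
Syllabifying with onset maximization leaves /d/, /f/, /ɹ/, /ð/, /t/ stranded (no codas are permitted; onsets are limited to one consonant).
Each unlicensed consonant becomes the onset of a new syllable: /d/ → /do/, /f/ → /fo/, /ɹ/ → /ɹɛ/, /ð/ → /ðɛ/, /t/ → /tɛ/.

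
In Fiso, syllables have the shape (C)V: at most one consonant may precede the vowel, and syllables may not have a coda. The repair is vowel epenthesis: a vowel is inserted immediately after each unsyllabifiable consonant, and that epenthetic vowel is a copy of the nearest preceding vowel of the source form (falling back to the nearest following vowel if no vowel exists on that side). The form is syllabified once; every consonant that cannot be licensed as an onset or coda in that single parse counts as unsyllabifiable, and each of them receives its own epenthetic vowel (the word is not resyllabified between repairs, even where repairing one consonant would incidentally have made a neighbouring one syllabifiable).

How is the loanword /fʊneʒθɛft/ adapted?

Syllabifying with onset maximization leaves /ʒ/, /f/, /t/ stranded (no codas are permitted; onsets are limited to one consonant).
Each unlicensed consonant becomes the onset of a new syllable: /ʒ/ → /ʒe/, /f/ → /fɛ/, /t/ → /tɛ/.

fʊneʒeθɛfɛtɛ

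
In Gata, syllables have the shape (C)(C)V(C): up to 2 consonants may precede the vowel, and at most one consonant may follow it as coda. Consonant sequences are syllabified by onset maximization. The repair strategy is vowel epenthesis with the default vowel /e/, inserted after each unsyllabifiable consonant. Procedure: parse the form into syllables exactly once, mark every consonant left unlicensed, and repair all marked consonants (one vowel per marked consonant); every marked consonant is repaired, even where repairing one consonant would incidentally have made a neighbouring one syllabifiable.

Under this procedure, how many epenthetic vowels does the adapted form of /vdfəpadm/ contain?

2

The unsyllabifiable consonants are /v/, /m/; each receives one epenthetic vowel.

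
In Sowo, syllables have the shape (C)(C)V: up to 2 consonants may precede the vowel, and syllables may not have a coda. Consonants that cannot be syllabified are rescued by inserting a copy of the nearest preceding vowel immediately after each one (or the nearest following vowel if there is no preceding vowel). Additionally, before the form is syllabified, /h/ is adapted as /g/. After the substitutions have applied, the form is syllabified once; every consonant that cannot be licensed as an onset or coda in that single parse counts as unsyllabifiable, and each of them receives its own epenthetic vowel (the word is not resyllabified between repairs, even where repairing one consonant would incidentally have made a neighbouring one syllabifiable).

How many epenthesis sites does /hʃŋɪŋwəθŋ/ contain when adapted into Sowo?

After substitution the input is /gʃŋɪŋwəθŋ/.
The unsyllabifiable consonants are /g/, /θ/, /ŋ/; each receives one epenthetic vowel.

3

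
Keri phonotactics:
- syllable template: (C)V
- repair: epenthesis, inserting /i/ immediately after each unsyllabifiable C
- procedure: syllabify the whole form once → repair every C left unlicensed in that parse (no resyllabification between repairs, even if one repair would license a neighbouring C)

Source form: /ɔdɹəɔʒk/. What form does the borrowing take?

Syllabifying with onset maximization leaves /d/, /ʒ/, /k/ stranded (no codas are permitted; onsets are limited to one consonant).
Each unlicensed consonant becomes the onset of a new syllable: /d/ → /di/, /ʒ/ → /ʒi/, /k/ → /ki/.

ɔdiɹəɔʒiki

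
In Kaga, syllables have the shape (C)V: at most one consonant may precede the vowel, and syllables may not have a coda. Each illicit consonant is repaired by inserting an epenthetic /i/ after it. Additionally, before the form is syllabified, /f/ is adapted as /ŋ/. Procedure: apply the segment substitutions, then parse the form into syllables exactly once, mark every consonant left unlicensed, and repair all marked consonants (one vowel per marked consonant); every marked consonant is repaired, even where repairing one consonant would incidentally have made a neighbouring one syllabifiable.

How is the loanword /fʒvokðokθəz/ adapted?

Substitution: /f/ → /ŋ/, giving /ŋʒvokðokθəz/.
Under (C)V, the unsyllabifiable consonants are /ŋ/, /ʒ/, /k/, /k/, /z/ (no codas are permitted; onsets are limited to one consonant).
Inserting the epenthetic vowel yields /ŋ/ → /ŋi/, /ʒ/ → /ʒi/, /k/ → /ki/, /k/ → /ki/, /z/ → /zi/.

ŋiʒivokiðokiθəzi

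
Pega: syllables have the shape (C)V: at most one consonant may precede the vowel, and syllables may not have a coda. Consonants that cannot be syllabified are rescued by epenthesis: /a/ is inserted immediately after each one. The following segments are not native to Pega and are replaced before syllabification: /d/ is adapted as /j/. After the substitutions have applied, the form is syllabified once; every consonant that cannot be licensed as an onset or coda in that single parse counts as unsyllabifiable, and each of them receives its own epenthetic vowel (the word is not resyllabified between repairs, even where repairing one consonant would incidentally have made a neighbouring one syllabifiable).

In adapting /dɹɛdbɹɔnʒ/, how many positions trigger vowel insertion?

5

After substitution the input is /jɹɛjbɹɔnʒ/.
The unsyllabifiable consonants are /j/, /j/, /b/, /n/, /ʒ/; each receives one epenthetic vowel.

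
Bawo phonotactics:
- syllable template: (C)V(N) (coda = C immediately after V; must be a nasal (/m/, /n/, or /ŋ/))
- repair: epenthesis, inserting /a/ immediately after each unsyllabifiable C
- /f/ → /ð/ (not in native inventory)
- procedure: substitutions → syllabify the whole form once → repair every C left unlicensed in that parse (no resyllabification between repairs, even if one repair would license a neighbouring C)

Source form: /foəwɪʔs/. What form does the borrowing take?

ðoəwɪʔasa

Substitution: /f/ → /ð/, giving /ðoəwɪʔs/.
Syllabifying with onset maximization leaves /ʔ/, /s/ stranded (only a nasal (/m/, /n/, or /ŋ/) is licensed in coda position; onsets are limited to one consonant).
Epenthesis after each stranded consonant: /ʔ/ → /ʔa/, /s/ → /sa/.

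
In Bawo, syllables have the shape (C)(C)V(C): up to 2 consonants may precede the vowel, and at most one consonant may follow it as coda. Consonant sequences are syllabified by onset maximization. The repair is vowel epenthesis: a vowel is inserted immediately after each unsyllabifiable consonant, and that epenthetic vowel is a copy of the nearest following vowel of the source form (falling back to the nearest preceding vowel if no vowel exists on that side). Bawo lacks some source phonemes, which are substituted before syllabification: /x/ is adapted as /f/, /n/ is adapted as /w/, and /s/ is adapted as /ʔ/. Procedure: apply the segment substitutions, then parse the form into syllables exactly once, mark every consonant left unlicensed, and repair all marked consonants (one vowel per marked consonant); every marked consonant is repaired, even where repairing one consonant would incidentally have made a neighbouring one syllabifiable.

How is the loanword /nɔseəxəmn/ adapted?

wɔʔeəfəmwə

Substitution: /n/ → /w/, /s/ → /ʔ/, /x/ → /f/, giving /wɔʔeəfəmw/.
Under (C)(C)V(C), the unsyllabifiable consonants are /w/ (at most one coda consonant is licensed; onsets may contain at most 2 consonants).
Epenthesis after each stranded consonant: /w/ → /wə/.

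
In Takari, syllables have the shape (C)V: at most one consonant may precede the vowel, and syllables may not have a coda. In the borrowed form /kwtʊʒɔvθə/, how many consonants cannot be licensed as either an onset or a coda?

3

Syllabifying with onset maximization leaves /k/, /w/, /v/ stranded (no codas are permitted; onsets are limited to one consonant).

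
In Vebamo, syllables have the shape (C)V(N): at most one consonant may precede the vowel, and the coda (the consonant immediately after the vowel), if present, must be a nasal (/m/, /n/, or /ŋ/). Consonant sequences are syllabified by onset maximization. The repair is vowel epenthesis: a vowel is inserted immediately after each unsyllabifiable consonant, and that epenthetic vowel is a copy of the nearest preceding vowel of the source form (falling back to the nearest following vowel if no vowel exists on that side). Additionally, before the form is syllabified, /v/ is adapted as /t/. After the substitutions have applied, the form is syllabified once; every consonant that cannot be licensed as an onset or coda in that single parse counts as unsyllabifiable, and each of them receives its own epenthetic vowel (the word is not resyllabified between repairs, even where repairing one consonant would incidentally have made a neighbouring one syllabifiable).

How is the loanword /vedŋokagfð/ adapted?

tedeŋokagafaða

Substitution: /v/ → /t/, giving /tedŋokagfð/.
The consonants /d/, /g/, /f/, /ð/ cannot be parsed into a legal (C)V(N) syllable (only a nasal (/m/, /n/, or /ŋ/) is licensed in coda position; onsets are limited to one consonant).
Each unlicensed consonant becomes the onset of a new syllable: /d/ → /de/, /g/ → /ga/, /f/ → /fa/, /ð/ → /ða/.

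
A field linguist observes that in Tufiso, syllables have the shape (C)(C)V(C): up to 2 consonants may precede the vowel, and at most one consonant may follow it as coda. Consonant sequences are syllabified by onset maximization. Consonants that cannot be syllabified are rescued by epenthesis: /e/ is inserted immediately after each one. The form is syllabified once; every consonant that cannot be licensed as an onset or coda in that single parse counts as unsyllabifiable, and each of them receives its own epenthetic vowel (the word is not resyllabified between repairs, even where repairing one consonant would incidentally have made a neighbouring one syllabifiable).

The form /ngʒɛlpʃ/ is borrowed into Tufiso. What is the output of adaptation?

Syllabifying with onset maximization leaves /n/, /p/, /ʃ/ stranded (at most one coda consonant is licensed; onsets may contain at most 2 consonants).
Each unlicensed consonant becomes the onset of a new syllable: /n/ → /ne/, /p/ → /pe/, /ʃ/ → /ʃe/.

negʒɛlpeʃe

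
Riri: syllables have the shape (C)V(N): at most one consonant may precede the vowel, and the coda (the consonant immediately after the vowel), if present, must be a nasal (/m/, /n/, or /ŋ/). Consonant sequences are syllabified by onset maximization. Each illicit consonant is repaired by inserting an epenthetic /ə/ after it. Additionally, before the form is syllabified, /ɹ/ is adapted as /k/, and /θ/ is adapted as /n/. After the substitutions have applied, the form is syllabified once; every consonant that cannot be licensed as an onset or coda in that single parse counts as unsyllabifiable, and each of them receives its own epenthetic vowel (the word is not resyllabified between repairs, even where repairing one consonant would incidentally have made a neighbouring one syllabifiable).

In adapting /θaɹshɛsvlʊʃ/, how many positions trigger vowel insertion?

After substitution the input is /nakshɛsvlʊʃ/.
The unsyllabifiable consonants are /k/, /s/, /s/, /v/, /ʃ/; each receives one epenthetic vowel.

5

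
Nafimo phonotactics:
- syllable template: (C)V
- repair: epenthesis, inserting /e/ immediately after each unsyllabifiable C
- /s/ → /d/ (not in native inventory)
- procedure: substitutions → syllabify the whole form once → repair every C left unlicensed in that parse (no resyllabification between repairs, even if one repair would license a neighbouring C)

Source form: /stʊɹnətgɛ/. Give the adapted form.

detʊɹenətegɛ

Substitution: /s/ → /d/, giving /dtʊɹnətgɛ/.
Under (C)V, the unsyllabifiable consonants are /d/, /ɹ/, /t/ (no codas are permitted; onsets are limited to one consonant).
Inserting the epenthetic vowel yields /d/ → /de/, /ɹ/ → /ɹe/, /t/ → /te/.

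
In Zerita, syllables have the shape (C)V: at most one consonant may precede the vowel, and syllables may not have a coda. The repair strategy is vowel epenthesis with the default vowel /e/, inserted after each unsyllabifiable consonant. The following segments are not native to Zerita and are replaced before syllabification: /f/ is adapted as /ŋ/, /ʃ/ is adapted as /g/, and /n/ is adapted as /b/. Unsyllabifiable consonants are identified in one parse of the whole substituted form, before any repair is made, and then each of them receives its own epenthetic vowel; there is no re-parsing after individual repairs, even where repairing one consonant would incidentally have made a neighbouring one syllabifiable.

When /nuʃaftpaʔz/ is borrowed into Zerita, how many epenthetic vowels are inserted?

After substitution the input is /bugaŋtpaʔz/.
The unsyllabifiable consonants are /ŋ/, /t/, /ʔ/, /z/; each receives one epenthetic vowel.

4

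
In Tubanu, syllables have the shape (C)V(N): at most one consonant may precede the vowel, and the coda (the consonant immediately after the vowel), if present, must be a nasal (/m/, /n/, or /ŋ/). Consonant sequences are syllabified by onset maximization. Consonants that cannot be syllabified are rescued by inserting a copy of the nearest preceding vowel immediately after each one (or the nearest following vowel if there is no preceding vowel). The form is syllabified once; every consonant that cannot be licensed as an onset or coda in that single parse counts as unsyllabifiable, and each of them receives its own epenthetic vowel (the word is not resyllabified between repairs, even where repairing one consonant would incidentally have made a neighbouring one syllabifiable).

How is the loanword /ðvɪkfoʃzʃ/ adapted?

Syllabifying with onset maximization leaves /ð/, /k/, /ʃ/, /z/, /ʃ/ stranded (only a nasal (/m/, /n/, or /ŋ/) is licensed in coda position; onsets are limited to one consonant).
Epenthesis after each stranded consonant: /ð/ → /ðɪ/, /k/ → /kɪ/, /ʃ/ → /ʃo/, /z/ → /zo/, /ʃ/ → /ʃo/.

ðɪvɪkɪfoʃozoʃo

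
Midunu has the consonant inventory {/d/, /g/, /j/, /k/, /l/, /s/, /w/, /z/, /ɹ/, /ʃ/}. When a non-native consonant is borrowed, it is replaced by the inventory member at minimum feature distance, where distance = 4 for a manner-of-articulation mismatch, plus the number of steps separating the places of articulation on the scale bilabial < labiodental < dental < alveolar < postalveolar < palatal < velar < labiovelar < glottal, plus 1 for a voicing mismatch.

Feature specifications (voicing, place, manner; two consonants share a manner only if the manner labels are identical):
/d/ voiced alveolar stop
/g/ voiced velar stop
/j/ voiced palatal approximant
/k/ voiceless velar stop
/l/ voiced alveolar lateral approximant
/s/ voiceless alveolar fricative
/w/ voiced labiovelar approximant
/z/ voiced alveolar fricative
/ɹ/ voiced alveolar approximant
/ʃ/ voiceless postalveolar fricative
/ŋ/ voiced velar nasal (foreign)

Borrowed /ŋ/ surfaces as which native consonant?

/g/ is closest: manner differs (nasal→stop, +4), place distance 0 (velar→velar), same voicing; total 4. Next closest is /j/ at distance 5.

g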